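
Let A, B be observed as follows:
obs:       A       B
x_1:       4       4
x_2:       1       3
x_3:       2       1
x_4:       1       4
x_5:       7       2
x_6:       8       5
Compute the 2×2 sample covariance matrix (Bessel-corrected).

Step 1 — column means:
  mean(A) = (4 + 1 + 2 + 1 + 7 + 8) / 6 = 23/6 = 3.8333
  mean(B) = (4 + 3 + 1 + 4 + 2 + 5) / 6 = 19/6 = 3.1667

Step 2 — sample covariance S[i,j] = (1/(n-1)) · Σ_k (x_{k,i} - mean_i) · (x_{k,j} - mean_j), with n-1 = 5.
  S[A,A] = ((0.1667)·(0.1667) + (-2.8333)·(-2.8333) + (-1.8333)·(-1.8333) + (-2.8333)·(-2.8333) + (3.1667)·(3.1667) + (4.1667)·(4.1667)) / 5 = 46.8333/5 = 9.3667
  S[A,B] = ((0.1667)·(0.8333) + (-2.8333)·(-0.1667) + (-1.8333)·(-2.1667) + (-2.8333)·(0.8333) + (3.1667)·(-1.1667) + (4.1667)·(1.8333)) / 5 = 6.1667/5 = 1.2333
  S[B,B] = ((0.8333)·(0.8333) + (-0.1667)·(-0.1667) + (-2.1667)·(-2.1667) + (0.8333)·(0.8333) + (-1.1667)·(-1.1667) + (1.8333)·(1.8333)) / 5 = 10.8333/5 = 2.1667

S is symmetric (S[j,i] = S[i,j]). Assembling:

S = [[9.3667, 1.2333],
 [1.2333, 2.1667]]


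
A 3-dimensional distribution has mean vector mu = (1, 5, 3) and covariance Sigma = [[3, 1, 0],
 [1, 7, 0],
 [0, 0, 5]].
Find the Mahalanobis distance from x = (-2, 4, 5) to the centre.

Step 1 — centre the observation: (x - mu) = (-3, -1, 2).

Step 2 — invert Sigma (cofactor / det for 3×3, or solve directly):
  Sigma^{-1} = [[0.35, -0.05, 0],
 [-0.05, 0.15, 0],
 [0, 0, 0.2]].

Step 3 — form the quadratic (x - mu)^T · Sigma^{-1} · (x - mu):
  Sigma^{-1} · (x - mu) = (-1, 0, 0.4).
  (x - mu)^T · [Sigma^{-1} · (x - mu)] = (-3)·(-1) + (-1)·(0) + (2)·(0.4) = 3.8.

Step 4 — take square root: d = √(3.8) ≈ 1.9494.

d(x, mu) = √(3.8) ≈ 1.9494


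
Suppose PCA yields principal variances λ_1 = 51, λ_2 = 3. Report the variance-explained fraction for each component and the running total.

Step 1 — total variance = trace(Sigma) = Σ λ_i = 51 + 3 = 54.

Step 2 — fraction explained by component i = λ_i / Σ λ:
  PC1: 51/54 = 0.9444
  PC2: 3/54 = 0.0556

Step 3 — cumulative fraction after k components = (λ_1 + ... + λ_k) / Σ λ:
  k = 1: 51/54 = 0.9444
  k = 2: (51 + 3)/54 = 54/54 = 1

Summary (fraction, with percent):

explained: PC1 0.9444 (94.44%), PC2 0.0556 (5.56%);  cumulative: 0.9444, 1


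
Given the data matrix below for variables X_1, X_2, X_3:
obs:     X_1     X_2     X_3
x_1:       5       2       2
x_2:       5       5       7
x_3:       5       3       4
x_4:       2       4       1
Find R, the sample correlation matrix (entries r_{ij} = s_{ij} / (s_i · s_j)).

Step 1 — column means:
  mean(X_1) = (5 + 5 + 5 + 2) / 4 = 17/4 = 4.25
  mean(X_2) = (2 + 5 + 3 + 4) / 4 = 14/4 = 3.5
  mean(X_3) = (2 + 7 + 4 + 1) / 4 = 14/4 = 3.5

Step 2 — sample variances and covariances s[i,j] = (1/(n-1)) · Σ_k (x_{k,i} - mean_i) · (x_{k,j} - mean_j), with n-1 = 3:
  s[X_1,X_1] = ((0.75)·(0.75) + (0.75)·(0.75) + (0.75)·(0.75) + (-2.25)·(-2.25)) / 3 = 6.75/3 = 2.25
  s[X_1,X_2] = ((0.75)·(-1.5) + (0.75)·(1.5) + (0.75)·(-0.5) + (-2.25)·(0.5)) / 3 = -1.5/3 = -0.5
  s[X_1,X_3] = ((0.75)·(-1.5) + (0.75)·(3.5) + (0.75)·(0.5) + (-2.25)·(-2.5)) / 3 = 7.5/3 = 2.5
  s[X_2,X_2] = ((-1.5)·(-1.5) + (1.5)·(1.5) + (-0.5)·(-0.5) + (0.5)·(0.5)) / 3 = 5/3 = 1.6667
  s[X_2,X_3] = ((-1.5)·(-1.5) + (1.5)·(3.5) + (-0.5)·(0.5) + (0.5)·(-2.5)) / 3 = 6/3 = 2
  s[X_3,X_3] = ((-1.5)·(-1.5) + (3.5)·(3.5) + (0.5)·(0.5) + (-2.5)·(-2.5)) / 3 = 21/3 = 7
  Sample standard deviations s_i = √(s[i,i]):
  s(X_1) = √(2.25) = 1.5
  s(X_2) = √(1.6667) = 1.291
  s(X_3) = √(7) = 2.6458

Step 3 — r_{ij} = s_{ij} / (s_i · s_j):
  r[X_1,X_1] = 1 (diagonal).
  r[X_1,X_2] = -0.5 / (1.5 · 1.291) = -0.5 / 1.9365 = -0.2582
  r[X_1,X_3] = 2.5 / (1.5 · 2.6458) = 2.5 / 3.9686 = 0.6299
  r[X_2,X_2] = 1 (diagonal).
  r[X_2,X_3] = 2 / (1.291 · 2.6458) = 2 / 3.4157 = 0.5855
  r[X_3,X_3] = 1 (diagonal).

R is symmetric with unit diagonal. Assembling:

R = [[1, -0.2582, 0.6299],
 [-0.2582, 1, 0.5855],
 [0.6299, 0.5855, 1]]


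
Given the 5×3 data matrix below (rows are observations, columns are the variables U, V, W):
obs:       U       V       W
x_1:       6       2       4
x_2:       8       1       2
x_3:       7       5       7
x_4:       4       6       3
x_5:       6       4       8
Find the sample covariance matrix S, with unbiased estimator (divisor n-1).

Step 1 — column means:
  mean(U) = (6 + 8 + 7 + 4 + 6) / 5 = 31/5 = 6.2
  mean(V) = (2 + 1 + 5 + 6 + 4) / 5 = 18/5 = 3.6
  mean(W) = (4 + 2 + 7 + 3 + 8) / 5 = 24/5 = 4.8

Step 2 — sample covariance S[i,j] = (1/(n-1)) · Σ_k (x_{k,i} - mean_i) · (x_{k,j} - mean_j), with n-1 = 4.
  S[U,U] = ((-0.2)·(-0.2) + (1.8)·(1.8) + (0.8)·(0.8) + (-2.2)·(-2.2) + (-0.2)·(-0.2)) / 4 = 8.8/4 = 2.2
  S[U,V] = ((-0.2)·(-1.6) + (1.8)·(-2.6) + (0.8)·(1.4) + (-2.2)·(2.4) + (-0.2)·(0.4)) / 4 = -8.6/4 = -2.15
  S[U,W] = ((-0.2)·(-0.8) + (1.8)·(-2.8) + (0.8)·(2.2) + (-2.2)·(-1.8) + (-0.2)·(3.2)) / 4 = 0.2/4 = 0.05
  S[V,V] = ((-1.6)·(-1.6) + (-2.6)·(-2.6) + (1.4)·(1.4) + (2.4)·(2.4) + (0.4)·(0.4)) / 4 = 17.2/4 = 4.3
  S[V,W] = ((-1.6)·(-0.8) + (-2.6)·(-2.8) + (1.4)·(2.2) + (2.4)·(-1.8) + (0.4)·(3.2)) / 4 = 8.6/4 = 2.15
  S[W,W] = ((-0.8)·(-0.8) + (-2.8)·(-2.8) + (2.2)·(2.2) + (-1.8)·(-1.8) + (3.2)·(3.2)) / 4 = 26.8/4 = 6.7

S is symmetric (S[j,i] = S[i,j]). Assembling:

S = [[2.2, -2.15, 0.05],
 [-2.15, 4.3, 2.15],
 [0.05, 2.15, 6.7]]


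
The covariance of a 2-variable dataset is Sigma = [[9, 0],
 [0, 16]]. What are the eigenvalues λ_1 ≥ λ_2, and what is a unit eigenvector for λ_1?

Step 1 — characteristic polynomial of 2×2 Sigma:
  det(Sigma - λI) = λ² - trace · λ + det = 0.
  trace = 9 + 16 = 25, det = 9·16 - (0)² = 144.
Step 2 — discriminant:
  Δ = trace² - 4·det = 625 - 576 = 49.
Step 3 — eigenvalues:
  λ = (trace ± √Δ)/2 = (25 ± 7)/2,
  λ_1 = 16,  λ_2 = 9.

Step 4 — unit eigenvector for λ_1: Sigma is diagonal, so its eigenvectors are the coordinate axes. λ_1 = 16 is the diagonal entry on the second coordinate axis, hence
  v_1 = (0, 1) (||v_1|| = 1).

λ_1 = 16,  λ_2 = 9;  v_1 ≈ (0, 1)


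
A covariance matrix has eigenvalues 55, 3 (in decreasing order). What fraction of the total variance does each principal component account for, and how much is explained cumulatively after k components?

Step 1 — total variance = trace(Sigma) = Σ λ_i = 55 + 3 = 58.

Step 2 — fraction explained by component i = λ_i / Σ λ:
  PC1: 55/58 = 0.9483
  PC2: 3/58 = 0.0517

Step 3 — cumulative fraction after k components = (λ_1 + ... + λ_k) / Σ λ:
  k = 1: 55/58 = 0.9483
  k = 2: (55 + 3)/58 = 58/58 = 1

Summary (fraction, with percent):

explained: PC1 0.9483 (94.83%), PC2 0.0517 (5.17%);  cumulative: 0.9483, 1


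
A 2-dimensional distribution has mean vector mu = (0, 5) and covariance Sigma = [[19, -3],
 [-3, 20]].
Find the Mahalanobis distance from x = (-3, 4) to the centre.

Step 1 — centre the observation: (x - mu) = (-3, -1).

Step 2 — invert Sigma. det(Sigma) = 19·20 - (-3)² = 371.
  Sigma^{-1} = (1/det) · [[d, -b], [-b, a]] = [[0.0539, 0.0081],
 [0.0081, 0.0512]].

Step 3 — form the quadratic (x - mu)^T · Sigma^{-1} · (x - mu):
  Sigma^{-1} · (x - mu) = (-0.1698, -0.0755).
  (x - mu)^T · [Sigma^{-1} · (x - mu)] = (-3)·(-0.1698) + (-1)·(-0.0755) = 0.5849.

Step 4 — take square root: d = √(0.5849) ≈ 0.7648.

d(x, mu) = √(0.5849) ≈ 0.7648


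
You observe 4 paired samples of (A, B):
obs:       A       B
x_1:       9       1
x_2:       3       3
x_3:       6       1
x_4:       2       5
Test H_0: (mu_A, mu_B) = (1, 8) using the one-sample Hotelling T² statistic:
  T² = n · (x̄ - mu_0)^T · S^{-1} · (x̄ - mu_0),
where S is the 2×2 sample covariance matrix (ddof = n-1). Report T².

Step 1 — sample mean vector:
  mean(A) = (9 + 3 + 6 + 2) / 4 = 20/4 = 5
  mean(B) = (1 + 3 + 1 + 5) / 4 = 10/4 = 2.5
  x̄ = (5, 2.5),  deviation x̄ - mu_0 = (5, 2.5) - (1, 8) = (4, -5.5).

Step 2 — sample covariance matrix, S[i,j] = (1/(n-1)) · Σ_k (x_{k,i} - mean_i) · (x_{k,j} - mean_j), divisor n-1 = 3:
  S[A,A] = ((4)·(4) + (-2)·(-2) + (1)·(1) + (-3)·(-3)) / 3 = 30/3 = 10
  S[A,B] = ((4)·(-1.5) + (-2)·(0.5) + (1)·(-1.5) + (-3)·(2.5)) / 3 = -16/3 = -5.3333
  S[B,B] = ((-1.5)·(-1.5) + (0.5)·(0.5) + (-1.5)·(-1.5) + (2.5)·(2.5)) / 3 = 11/3 = 3.6667
  S = [[10, -5.3333],
 [-5.3333, 3.6667]].

Step 3 — invert S. det(S) = 10·3.6667 - (-5.3333)² = 8.2222.
  S^{-1} = (1/det) · [[d, -b], [-b, a]] = [[0.4459, 0.6486],
 [0.6486, 1.2162]].

Step 4 — quadratic form (x̄ - mu_0)^T · S^{-1} · (x̄ - mu_0):
  S^{-1} · (x̄ - mu_0) = (-1.7838, -4.0946),
  (x̄ - mu_0)^T · [...] = (4)·(-1.7838) + (-5.5)·(-4.0946) = 15.3851.

Step 5 — scale by n: T² = 4 · 15.3851 = 61.5405.

T² ≈ 61.5405


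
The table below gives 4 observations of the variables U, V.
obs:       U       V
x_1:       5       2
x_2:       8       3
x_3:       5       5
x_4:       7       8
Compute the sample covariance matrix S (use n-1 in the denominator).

Step 1 — column means:
  mean(U) = (5 + 8 + 5 + 7) / 4 = 25/4 = 6.25
  mean(V) = (2 + 3 + 5 + 8) / 4 = 18/4 = 4.5

Step 2 — sample covariance S[i,j] = (1/(n-1)) · Σ_k (x_{k,i} - mean_i) · (x_{k,j} - mean_j), with n-1 = 3.
  S[U,U] = ((-1.25)·(-1.25) + (1.75)·(1.75) + (-1.25)·(-1.25) + (0.75)·(0.75)) / 3 = 6.75/3 = 2.25
  S[U,V] = ((-1.25)·(-2.5) + (1.75)·(-1.5) + (-1.25)·(0.5) + (0.75)·(3.5)) / 3 = 2.5/3 = 0.8333
  S[V,V] = ((-2.5)·(-2.5) + (-1.5)·(-1.5) + (0.5)·(0.5) + (3.5)·(3.5)) / 3 = 21/3 = 7

S is symmetric (S[j,i] = S[i,j]). Assembling:

S = [[2.25, 0.8333],
 [0.8333, 7]]


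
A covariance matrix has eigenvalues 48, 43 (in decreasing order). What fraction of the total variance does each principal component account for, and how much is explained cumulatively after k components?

Step 1 — total variance = trace(Sigma) = Σ λ_i = 48 + 43 = 91.

Step 2 — fraction explained by component i = λ_i / Σ λ:
  PC1: 48/91 = 0.5275
  PC2: 43/91 = 0.4725

Step 3 — cumulative fraction after k components = (λ_1 + ... + λ_k) / Σ λ:
  k = 1: 48/91 = 0.5275
  k = 2: (48 + 43)/91 = 91/91 = 1

Summary (fraction, with percent):

explained: PC1 0.5275 (52.75%), PC2 0.4725 (47.25%);  cumulative: 0.5275, 1


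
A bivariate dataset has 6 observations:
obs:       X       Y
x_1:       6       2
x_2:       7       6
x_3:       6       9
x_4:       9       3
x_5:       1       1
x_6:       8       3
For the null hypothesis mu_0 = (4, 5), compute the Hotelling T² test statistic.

Step 1 — sample mean vector:
  mean(X) = (6 + 7 + 6 + 9 + 1 + 8) / 6 = 37/6 = 6.1667
  mean(Y) = (2 + 6 + 9 + 3 + 1 + 3) / 6 = 24/6 = 4
  x̄ = (6.1667, 4),  deviation x̄ - mu_0 = (6.1667, 4) - (4, 5) = (2.1667, -1).

Step 2 — sample covariance matrix, S[i,j] = (1/(n-1)) · Σ_k (x_{k,i} - mean_i) · (x_{k,j} - mean_j), divisor n-1 = 5:
  S[X,X] = ((-0.1667)·(-0.1667) + (0.8333)·(0.8333) + (-0.1667)·(-0.1667) + (2.8333)·(2.8333) + (-5.1667)·(-5.1667) + (1.8333)·(1.8333)) / 5 = 38.8333/5 = 7.7667
  S[X,Y] = ((-0.1667)·(-2) + (0.8333)·(2) + (-0.1667)·(5) + (2.8333)·(-1) + (-5.1667)·(-3) + (1.8333)·(-1)) / 5 = 12/5 = 2.4
  S[Y,Y] = ((-2)·(-2) + (2)·(2) + (5)·(5) + (-1)·(-1) + (-3)·(-3) + (-1)·(-1)) / 5 = 44/5 = 8.8
  S = [[7.7667, 2.4],
 [2.4, 8.8]].

Step 3 — invert S. det(S) = 7.7667·8.8 - (2.4)² = 62.5867.
  S^{-1} = (1/det) · [[d, -b], [-b, a]] = [[0.1406, -0.0383],
 [-0.0383, 0.1241]].

Step 4 — quadratic form (x̄ - mu_0)^T · S^{-1} · (x̄ - mu_0):
  S^{-1} · (x̄ - mu_0) = (0.343, -0.2072),
  (x̄ - mu_0)^T · [...] = (2.1667)·(0.343) + (-1)·(-0.2072) = 0.9503.

Step 5 — scale by n: T² = 6 · 0.9503 = 5.702.

T² ≈ 5.702


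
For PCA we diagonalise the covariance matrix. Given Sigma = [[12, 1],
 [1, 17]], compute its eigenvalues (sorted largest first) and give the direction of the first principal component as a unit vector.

Step 1 — characteristic polynomial of 2×2 Sigma:
  det(Sigma - λI) = λ² - trace · λ + det = 0.
  trace = 12 + 17 = 29, det = 12·17 - (1)² = 203.
Step 2 — discriminant:
  Δ = trace² - 4·det = 841 - 812 = 29.
Step 3 — eigenvalues:
  λ = (trace ± √Δ)/2 = (29 ± 5.3852)/2,
  λ_1 = 17.1926,  λ_2 = 11.8074.

Step 4 — unit eigenvector for λ_1: solve (Sigma - λ_1 I)v = 0. First row:
  (12 - 17.1926)·v_x + (1)·v_y = 0, i.e. (-5.1926)·v_x + (1)·v_y = 0,
  so v ∝ (b, λ_1 - a) = (1, 5.1926) = u.
  ||u|| = √((1)² + (5.1926)²) = √(27.9629) ≈ 5.288,
  v_1 = u/||u|| ≈ (0.1891, 0.982) (||v_1|| = 1).

λ_1 = 17.1926,  λ_2 = 11.8074;  v_1 ≈ (0.1891, 0.982)


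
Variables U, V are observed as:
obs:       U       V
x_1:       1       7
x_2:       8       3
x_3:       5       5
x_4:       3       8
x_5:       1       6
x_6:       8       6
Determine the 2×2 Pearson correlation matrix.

Step 1 — column means:
  mean(U) = (1 + 8 + 5 + 3 + 1 + 8) / 6 = 26/6 = 4.3333
  mean(V) = (7 + 3 + 5 + 8 + 6 + 6) / 6 = 35/6 = 5.8333

Step 2 — sample variances and covariances s[i,j] = (1/(n-1)) · Σ_k (x_{k,i} - mean_i) · (x_{k,j} - mean_j), with n-1 = 5:
  s[U,U] = ((-3.3333)·(-3.3333) + (3.6667)·(3.6667) + (0.6667)·(0.6667) + (-1.3333)·(-1.3333) + (-3.3333)·(-3.3333) + (3.6667)·(3.6667)) / 5 = 51.3333/5 = 10.2667
  s[U,V] = ((-3.3333)·(1.1667) + (3.6667)·(-2.8333) + (0.6667)·(-0.8333) + (-1.3333)·(2.1667) + (-3.3333)·(0.1667) + (3.6667)·(0.1667)) / 5 = -17.6667/5 = -3.5333
  s[V,V] = ((1.1667)·(1.1667) + (-2.8333)·(-2.8333) + (-0.8333)·(-0.8333) + (2.1667)·(2.1667) + (0.1667)·(0.1667) + (0.1667)·(0.1667)) / 5 = 14.8333/5 = 2.9667
  Sample standard deviations s_i = √(s[i,i]):
  s(U) = √(10.2667) = 3.2042
  s(V) = √(2.9667) = 1.7224

Step 3 — r_{ij} = s_{ij} / (s_i · s_j):
  r[U,U] = 1 (diagonal).
  r[U,V] = -3.5333 / (3.2042 · 1.7224) = -3.5333 / 5.5189 = -0.6402
  r[V,V] = 1 (diagonal).

R is symmetric with unit diagonal. Assembling:

R = [[1, -0.6402],
 [-0.6402, 1]]


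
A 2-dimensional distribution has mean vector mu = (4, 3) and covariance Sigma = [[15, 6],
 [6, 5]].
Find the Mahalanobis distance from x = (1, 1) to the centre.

Step 1 — centre the observation: (x - mu) = (-3, -2).

Step 2 — invert Sigma. det(Sigma) = 15·5 - (6)² = 39.
  Sigma^{-1} = (1/det) · [[d, -b], [-b, a]] = [[0.1282, -0.1538],
 [-0.1538, 0.3846]].

Step 3 — form the quadratic (x - mu)^T · Sigma^{-1} · (x - mu):
  Sigma^{-1} · (x - mu) = (-0.0769, -0.3077).
  (x - mu)^T · [Sigma^{-1} · (x - mu)] = (-3)·(-0.0769) + (-2)·(-0.3077) = 0.8462.

Step 4 — take square root: d = √(0.8462) ≈ 0.9199.

d(x, mu) = √(0.8462) ≈ 0.9199


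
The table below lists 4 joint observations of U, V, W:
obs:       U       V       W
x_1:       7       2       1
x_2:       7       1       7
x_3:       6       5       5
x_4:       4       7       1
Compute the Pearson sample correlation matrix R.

Step 1 — column means:
  mean(U) = (7 + 7 + 6 + 4) / 4 = 24/4 = 6
  mean(V) = (2 + 1 + 5 + 7) / 4 = 15/4 = 3.75
  mean(W) = (1 + 7 + 5 + 1) / 4 = 14/4 = 3.5

Step 2 — sample variances and covariances s[i,j] = (1/(n-1)) · Σ_k (x_{k,i} - mean_i) · (x_{k,j} - mean_j), with n-1 = 3:
  s[U,U] = ((1)·(1) + (1)·(1) + (0)·(0) + (-2)·(-2)) / 3 = 6/3 = 2
  s[U,V] = ((1)·(-1.75) + (1)·(-2.75) + (0)·(1.25) + (-2)·(3.25)) / 3 = -11/3 = -3.6667
  s[U,W] = ((1)·(-2.5) + (1)·(3.5) + (0)·(1.5) + (-2)·(-2.5)) / 3 = 6/3 = 2
  s[V,V] = ((-1.75)·(-1.75) + (-2.75)·(-2.75) + (1.25)·(1.25) + (3.25)·(3.25)) / 3 = 22.75/3 = 7.5833
  s[V,W] = ((-1.75)·(-2.5) + (-2.75)·(3.5) + (1.25)·(1.5) + (3.25)·(-2.5)) / 3 = -11.5/3 = -3.8333
  s[W,W] = ((-2.5)·(-2.5) + (3.5)·(3.5) + (1.5)·(1.5) + (-2.5)·(-2.5)) / 3 = 27/3 = 9
  Sample standard deviations s_i = √(s[i,i]):
  s(U) = √(2) = 1.4142
  s(V) = √(7.5833) = 2.7538
  s(W) = √(9) = 3

Step 3 — r_{ij} = s_{ij} / (s_i · s_j):
  r[U,U] = 1 (diagonal).
  r[U,V] = -3.6667 / (1.4142 · 2.7538) = -3.6667 / 3.8944 = -0.9415
  r[U,W] = 2 / (1.4142 · 3) = 2 / 4.2426 = 0.4714
  r[V,V] = 1 (diagonal).
  r[V,W] = -3.8333 / (2.7538 · 3) = -3.8333 / 8.2614 = -0.464
  r[W,W] = 1 (diagonal).

R is symmetric with unit diagonal. Assembling:

R = [[1, -0.9415, 0.4714],
 [-0.9415, 1, -0.464],
 [0.4714, -0.464, 1]]


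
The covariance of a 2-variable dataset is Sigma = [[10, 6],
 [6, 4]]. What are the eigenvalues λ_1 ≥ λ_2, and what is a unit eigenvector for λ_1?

Step 1 — characteristic polynomial of 2×2 Sigma:
  det(Sigma - λI) = λ² - trace · λ + det = 0.
  trace = 10 + 4 = 14, det = 10·4 - (6)² = 4.
Step 2 — discriminant:
  Δ = trace² - 4·det = 196 - 16 = 180.
Step 3 — eigenvalues:
  λ = (trace ± √Δ)/2 = (14 ± 13.4164)/2,
  λ_1 = 13.7082,  λ_2 = 0.2918.

Step 4 — unit eigenvector for λ_1: solve (Sigma - λ_1 I)v = 0. First row:
  (10 - 13.7082)·v_x + (6)·v_y = 0, i.e. (-3.7082)·v_x + (6)·v_y = 0,
  so v ∝ (b, λ_1 - a) = (6, 3.7082) = u.
  ||u|| = √((6)² + (3.7082)²) = √(49.7508) ≈ 7.0534,
  v_1 = u/||u|| ≈ (0.8507, 0.5257) (||v_1|| = 1).

λ_1 = 13.7082,  λ_2 = 0.2918;  v_1 ≈ (0.8507, 0.5257)


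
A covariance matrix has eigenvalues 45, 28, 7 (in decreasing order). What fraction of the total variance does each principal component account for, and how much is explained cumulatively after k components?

Step 1 — total variance = trace(Sigma) = Σ λ_i = 45 + 28 + 7 = 80.

Step 2 — fraction explained by component i = λ_i / Σ λ:
  PC1: 45/80 = 0.5625
  PC2: 28/80 = 0.35
  PC3: 7/80 = 0.0875

Step 3 — cumulative fraction after k components = (λ_1 + ... + λ_k) / Σ λ:
  k = 1: 45/80 = 0.5625
  k = 2: (45 + 28)/80 = 73/80 = 0.9125
  k = 3: (45 + 28 + 7)/80 = 80/80 = 1

Summary (fraction, with percent):

explained: PC1 0.5625 (56.25%), PC2 0.35 (35%), PC3 0.0875 (8.75%);  cumulative: 0.5625, 0.9125, 1


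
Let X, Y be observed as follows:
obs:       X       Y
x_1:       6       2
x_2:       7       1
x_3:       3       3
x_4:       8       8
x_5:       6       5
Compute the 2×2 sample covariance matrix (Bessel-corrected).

Step 1 — column means:
  mean(X) = (6 + 7 + 3 + 8 + 6) / 5 = 30/5 = 6
  mean(Y) = (2 + 1 + 3 + 8 + 5) / 5 = 19/5 = 3.8

Step 2 — sample covariance S[i,j] = (1/(n-1)) · Σ_k (x_{k,i} - mean_i) · (x_{k,j} - mean_j), with n-1 = 4.
  S[X,X] = ((0)·(0) + (1)·(1) + (-3)·(-3) + (2)·(2) + (0)·(0)) / 4 = 14/4 = 3.5
  S[X,Y] = ((0)·(-1.8) + (1)·(-2.8) + (-3)·(-0.8) + (2)·(4.2) + (0)·(1.2)) / 4 = 8/4 = 2
  S[Y,Y] = ((-1.8)·(-1.8) + (-2.8)·(-2.8) + (-0.8)·(-0.8) + (4.2)·(4.2) + (1.2)·(1.2)) / 4 = 30.8/4 = 7.7

S is symmetric (S[j,i] = S[i,j]). Assembling:

S = [[3.5, 2],
 [2, 7.7]]


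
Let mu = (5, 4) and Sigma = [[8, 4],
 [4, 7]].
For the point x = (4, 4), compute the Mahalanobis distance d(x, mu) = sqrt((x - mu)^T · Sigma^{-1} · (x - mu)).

Step 1 — centre the observation: (x - mu) = (-1, 0).

Step 2 — invert Sigma. det(Sigma) = 8·7 - (4)² = 40.
  Sigma^{-1} = (1/det) · [[d, -b], [-b, a]] = [[0.175, -0.1],
 [-0.1, 0.2]].

Step 3 — form the quadratic (x - mu)^T · Sigma^{-1} · (x - mu):
  Sigma^{-1} · (x - mu) = (-0.175, 0.1).
  (x - mu)^T · [Sigma^{-1} · (x - mu)] = (-1)·(-0.175) + (0)·(0.1) = 0.175.

Step 4 — take square root: d = √(0.175) ≈ 0.4183.

d(x, mu) = √(0.175) ≈ 0.4183


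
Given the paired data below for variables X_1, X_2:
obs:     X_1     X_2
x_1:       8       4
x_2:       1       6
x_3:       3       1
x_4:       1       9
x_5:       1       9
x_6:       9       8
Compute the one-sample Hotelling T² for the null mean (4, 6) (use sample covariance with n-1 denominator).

Step 1 — sample mean vector:
  mean(X_1) = (8 + 1 + 3 + 1 + 1 + 9) / 6 = 23/6 = 3.8333
  mean(X_2) = (4 + 6 + 1 + 9 + 9 + 8) / 6 = 37/6 = 6.1667
  x̄ = (3.8333, 6.1667),  deviation x̄ - mu_0 = (3.8333, 6.1667) - (4, 6) = (-0.1667, 0.1667).

Step 2 — sample covariance matrix, S[i,j] = (1/(n-1)) · Σ_k (x_{k,i} - mean_i) · (x_{k,j} - mean_j), divisor n-1 = 5:
  S[X_1,X_1] = ((4.1667)·(4.1667) + (-2.8333)·(-2.8333) + (-0.8333)·(-0.8333) + (-2.8333)·(-2.8333) + (-2.8333)·(-2.8333) + (5.1667)·(5.1667)) / 5 = 68.8333/5 = 13.7667
  S[X_1,X_2] = ((4.1667)·(-2.1667) + (-2.8333)·(-0.1667) + (-0.8333)·(-5.1667) + (-2.8333)·(2.8333) + (-2.8333)·(2.8333) + (5.1667)·(1.8333)) / 5 = -10.8333/5 = -2.1667
  S[X_2,X_2] = ((-2.1667)·(-2.1667) + (-0.1667)·(-0.1667) + (-5.1667)·(-5.1667) + (2.8333)·(2.8333) + (2.8333)·(2.8333) + (1.8333)·(1.8333)) / 5 = 50.8333/5 = 10.1667
  S = [[13.7667, -2.1667],
 [-2.1667, 10.1667]].

Step 3 — invert S. det(S) = 13.7667·10.1667 - (-2.1667)² = 135.2667.
  S^{-1} = (1/det) · [[d, -b], [-b, a]] = [[0.0752, 0.016],
 [0.016, 0.1018]].

Step 4 — quadratic form (x̄ - mu_0)^T · S^{-1} · (x̄ - mu_0):
  S^{-1} · (x̄ - mu_0) = (-0.0099, 0.0143),
  (x̄ - mu_0)^T · [...] = (-0.1667)·(-0.0099) + (0.1667)·(0.0143) = 0.004.

Step 5 — scale by n: T² = 6 · 0.004 = 0.0241.

T² ≈ 0.0241


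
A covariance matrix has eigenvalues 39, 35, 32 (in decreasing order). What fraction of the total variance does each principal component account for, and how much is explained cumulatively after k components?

Step 1 — total variance = trace(Sigma) = Σ λ_i = 39 + 35 + 32 = 106.

Step 2 — fraction explained by component i = λ_i / Σ λ:
  PC1: 39/106 = 0.3679
  PC2: 35/106 = 0.3302
  PC3: 32/106 = 0.3019

Step 3 — cumulative fraction after k components = (λ_1 + ... + λ_k) / Σ λ:
  k = 1: 39/106 = 0.3679
  k = 2: (39 + 35)/106 = 74/106 = 0.6981
  k = 3: (39 + 35 + 32)/106 = 106/106 = 1

Summary (fraction, with percent):

explained: PC1 0.3679 (36.79%), PC2 0.3302 (33.02%), PC3 0.3019 (30.19%);  cumulative: 0.3679, 0.6981, 1


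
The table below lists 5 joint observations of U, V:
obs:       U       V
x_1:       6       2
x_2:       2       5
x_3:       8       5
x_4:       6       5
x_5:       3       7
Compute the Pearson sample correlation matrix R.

Step 1 — column means:
  mean(U) = (6 + 2 + 8 + 6 + 3) / 5 = 25/5 = 5
  mean(V) = (2 + 5 + 5 + 5 + 7) / 5 = 24/5 = 4.8

Step 2 — sample variances and covariances s[i,j] = (1/(n-1)) · Σ_k (x_{k,i} - mean_i) · (x_{k,j} - mean_j), with n-1 = 4:
  s[U,U] = ((1)·(1) + (-3)·(-3) + (3)·(3) + (1)·(1) + (-2)·(-2)) / 4 = 24/4 = 6
  s[U,V] = ((1)·(-2.8) + (-3)·(0.2) + (3)·(0.2) + (1)·(0.2) + (-2)·(2.2)) / 4 = -7/4 = -1.75
  s[V,V] = ((-2.8)·(-2.8) + (0.2)·(0.2) + (0.2)·(0.2) + (0.2)·(0.2) + (2.2)·(2.2)) / 4 = 12.8/4 = 3.2
  Sample standard deviations s_i = √(s[i,i]):
  s(U) = √(6) = 2.4495
  s(V) = √(3.2) = 1.7889

Step 3 — r_{ij} = s_{ij} / (s_i · s_j):
  r[U,U] = 1 (diagonal).
  r[U,V] = -1.75 / (2.4495 · 1.7889) = -1.75 / 4.3818 = -0.3994
  r[V,V] = 1 (diagonal).

R is symmetric with unit diagonal. Assembling:

R = [[1, -0.3994],
 [-0.3994, 1]]


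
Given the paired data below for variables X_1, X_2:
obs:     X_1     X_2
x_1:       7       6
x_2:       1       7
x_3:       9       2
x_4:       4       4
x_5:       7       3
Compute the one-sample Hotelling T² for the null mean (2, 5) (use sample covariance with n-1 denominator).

Step 1 — sample mean vector:
  mean(X_1) = (7 + 1 + 9 + 4 + 7) / 5 = 28/5 = 5.6
  mean(X_2) = (6 + 7 + 2 + 4 + 3) / 5 = 22/5 = 4.4
  x̄ = (5.6, 4.4),  deviation x̄ - mu_0 = (5.6, 4.4) - (2, 5) = (3.6, -0.6).

Step 2 — sample covariance matrix, S[i,j] = (1/(n-1)) · Σ_k (x_{k,i} - mean_i) · (x_{k,j} - mean_j), divisor n-1 = 4:
  S[X_1,X_1] = ((1.4)·(1.4) + (-4.6)·(-4.6) + (3.4)·(3.4) + (-1.6)·(-1.6) + (1.4)·(1.4)) / 4 = 39.2/4 = 9.8
  S[X_1,X_2] = ((1.4)·(1.6) + (-4.6)·(2.6) + (3.4)·(-2.4) + (-1.6)·(-0.4) + (1.4)·(-1.4)) / 4 = -19.2/4 = -4.8
  S[X_2,X_2] = ((1.6)·(1.6) + (2.6)·(2.6) + (-2.4)·(-2.4) + (-0.4)·(-0.4) + (-1.4)·(-1.4)) / 4 = 17.2/4 = 4.3
  S = [[9.8, -4.8],
 [-4.8, 4.3]].

Step 3 — invert S. det(S) = 9.8·4.3 - (-4.8)² = 19.1.
  S^{-1} = (1/det) · [[d, -b], [-b, a]] = [[0.2251, 0.2513],
 [0.2513, 0.5131]].

Step 4 — quadratic form (x̄ - mu_0)^T · S^{-1} · (x̄ - mu_0):
  S^{-1} · (x̄ - mu_0) = (0.6597, 0.5969),
  (x̄ - mu_0)^T · [...] = (3.6)·(0.6597) + (-0.6)·(0.5969) = 2.0168.

Step 5 — scale by n: T² = 5 · 2.0168 = 10.0838.

T² ≈ 10.0838


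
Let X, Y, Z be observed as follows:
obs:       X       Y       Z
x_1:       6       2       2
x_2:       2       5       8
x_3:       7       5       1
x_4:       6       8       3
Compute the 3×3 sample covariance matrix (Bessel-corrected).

Step 1 — column means:
  mean(X) = (6 + 2 + 7 + 6) / 4 = 21/4 = 5.25
  mean(Y) = (2 + 5 + 5 + 8) / 4 = 20/4 = 5
  mean(Z) = (2 + 8 + 1 + 3) / 4 = 14/4 = 3.5

Step 2 — sample covariance S[i,j] = (1/(n-1)) · Σ_k (x_{k,i} - mean_i) · (x_{k,j} - mean_j), with n-1 = 3.
  S[X,X] = ((0.75)·(0.75) + (-3.25)·(-3.25) + (1.75)·(1.75) + (0.75)·(0.75)) / 3 = 14.75/3 = 4.9167
  S[X,Y] = ((0.75)·(-3) + (-3.25)·(0) + (1.75)·(0) + (0.75)·(3)) / 3 = 0/3 = 0
  S[X,Z] = ((0.75)·(-1.5) + (-3.25)·(4.5) + (1.75)·(-2.5) + (0.75)·(-0.5)) / 3 = -20.5/3 = -6.8333
  S[Y,Y] = ((-3)·(-3) + (0)·(0) + (0)·(0) + (3)·(3)) / 3 = 18/3 = 6
  S[Y,Z] = ((-3)·(-1.5) + (0)·(4.5) + (0)·(-2.5) + (3)·(-0.5)) / 3 = 3/3 = 1
  S[Z,Z] = ((-1.5)·(-1.5) + (4.5)·(4.5) + (-2.5)·(-2.5) + (-0.5)·(-0.5)) / 3 = 29/3 = 9.6667

S is symmetric (S[j,i] = S[i,j]). Assembling:

S = [[4.9167, 0, -6.8333],
 [0, 6, 1],
 [-6.8333, 1, 9.6667]]


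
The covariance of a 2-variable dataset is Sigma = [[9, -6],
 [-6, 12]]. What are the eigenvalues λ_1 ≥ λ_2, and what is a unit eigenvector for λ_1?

Step 1 — characteristic polynomial of 2×2 Sigma:
  det(Sigma - λI) = λ² - trace · λ + det = 0.
  trace = 9 + 12 = 21, det = 9·12 - (-6)² = 72.
Step 2 — discriminant:
  Δ = trace² - 4·det = 441 - 288 = 153.
Step 3 — eigenvalues:
  λ = (trace ± √Δ)/2 = (21 ± 12.3693)/2,
  λ_1 = 16.6847,  λ_2 = 4.3153.

Step 4 — unit eigenvector for λ_1: solve (Sigma - λ_1 I)v = 0. First row:
  (9 - 16.6847)·v_x + (-6)·v_y = 0, i.e. (-7.6847)·v_x + (-6)·v_y = 0,
  so v ∝ (b, λ_1 - a) = (-6, 7.6847); multiply by -1 so the first entry is positive: u = (6, -7.6847).
  ||u|| = √((6)² + (-7.6847)²) = √(95.054) ≈ 9.7496,
  v_1 = u/||u|| ≈ (0.6154, -0.7882) (||v_1|| = 1).

λ_1 = 16.6847,  λ_2 = 4.3153;  v_1 ≈ (0.6154, -0.7882)


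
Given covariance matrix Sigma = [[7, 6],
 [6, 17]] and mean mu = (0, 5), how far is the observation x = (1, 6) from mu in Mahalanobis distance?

Step 1 — centre the observation: (x - mu) = (1, 1).

Step 2 — invert Sigma. det(Sigma) = 7·17 - (6)² = 83.
  Sigma^{-1} = (1/det) · [[d, -b], [-b, a]] = [[0.2048, -0.0723],
 [-0.0723, 0.0843]].

Step 3 — form the quadratic (x - mu)^T · Sigma^{-1} · (x - mu):
  Sigma^{-1} · (x - mu) = (0.1325, 0.012).
  (x - mu)^T · [Sigma^{-1} · (x - mu)] = (1)·(0.1325) + (1)·(0.012) = 0.1446.

Step 4 — take square root: d = √(0.1446) ≈ 0.3802.

d(x, mu) = √(0.1446) ≈ 0.3802


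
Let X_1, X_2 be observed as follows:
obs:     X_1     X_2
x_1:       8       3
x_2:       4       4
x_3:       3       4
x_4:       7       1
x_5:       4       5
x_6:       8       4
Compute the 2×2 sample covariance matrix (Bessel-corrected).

Step 1 — column means:
  mean(X_1) = (8 + 4 + 3 + 7 + 4 + 8) / 6 = 34/6 = 5.6667
  mean(X_2) = (3 + 4 + 4 + 1 + 5 + 4) / 6 = 21/6 = 3.5

Step 2 — sample covariance S[i,j] = (1/(n-1)) · Σ_k (x_{k,i} - mean_i) · (x_{k,j} - mean_j), with n-1 = 5.
  S[X_1,X_1] = ((2.3333)·(2.3333) + (-1.6667)·(-1.6667) + (-2.6667)·(-2.6667) + (1.3333)·(1.3333) + (-1.6667)·(-1.6667) + (2.3333)·(2.3333)) / 5 = 25.3333/5 = 5.0667
  S[X_1,X_2] = ((2.3333)·(-0.5) + (-1.6667)·(0.5) + (-2.6667)·(0.5) + (1.3333)·(-2.5) + (-1.6667)·(1.5) + (2.3333)·(0.5)) / 5 = -8/5 = -1.6
  S[X_2,X_2] = ((-0.5)·(-0.5) + (0.5)·(0.5) + (0.5)·(0.5) + (-2.5)·(-2.5) + (1.5)·(1.5) + (0.5)·(0.5)) / 5 = 9.5/5 = 1.9

S is symmetric (S[j,i] = S[i,j]). Assembling:

S = [[5.0667, -1.6],
 [-1.6, 1.9]]


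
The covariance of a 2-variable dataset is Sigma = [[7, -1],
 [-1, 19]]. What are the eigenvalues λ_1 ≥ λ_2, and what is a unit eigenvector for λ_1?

Step 1 — characteristic polynomial of 2×2 Sigma:
  det(Sigma - λI) = λ² - trace · λ + det = 0.
  trace = 7 + 19 = 26, det = 7·19 - (-1)² = 132.
Step 2 — discriminant:
  Δ = trace² - 4·det = 676 - 528 = 148.
Step 3 — eigenvalues:
  λ = (trace ± √Δ)/2 = (26 ± 12.1655)/2,
  λ_1 = 19.0828,  λ_2 = 6.9172.

Step 4 — unit eigenvector for λ_1: solve (Sigma - λ_1 I)v = 0. First row:
  (7 - 19.0828)·v_x + (-1)·v_y = 0, i.e. (-12.0828)·v_x + (-1)·v_y = 0,
  so v ∝ (b, λ_1 - a) = (-1, 12.0828); multiply by -1 so the first entry is positive: u = (1, -12.0828).
  ||u|| = √((1)² + (-12.0828)²) = √(146.9932) ≈ 12.1241,
  v_1 = u/||u|| ≈ (0.0825, -0.9966) (||v_1|| = 1).

λ_1 = 19.0828,  λ_2 = 6.9172;  v_1 ≈ (0.0825, -0.9966)


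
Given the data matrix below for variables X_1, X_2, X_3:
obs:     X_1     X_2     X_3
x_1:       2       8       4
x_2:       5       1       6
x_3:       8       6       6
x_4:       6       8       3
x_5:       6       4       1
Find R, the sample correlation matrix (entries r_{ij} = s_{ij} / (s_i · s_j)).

Step 1 — column means:
  mean(X_1) = (2 + 5 + 8 + 6 + 6) / 5 = 27/5 = 5.4
  mean(X_2) = (8 + 1 + 6 + 8 + 4) / 5 = 27/5 = 5.4
  mean(X_3) = (4 + 6 + 6 + 3 + 1) / 5 = 20/5 = 4

Step 2 — sample variances and covariances s[i,j] = (1/(n-1)) · Σ_k (x_{k,i} - mean_i) · (x_{k,j} - mean_j), with n-1 = 4:
  s[X_1,X_1] = ((-3.4)·(-3.4) + (-0.4)·(-0.4) + (2.6)·(2.6) + (0.6)·(0.6) + (0.6)·(0.6)) / 4 = 19.2/4 = 4.8
  s[X_1,X_2] = ((-3.4)·(2.6) + (-0.4)·(-4.4) + (2.6)·(0.6) + (0.6)·(2.6) + (0.6)·(-1.4)) / 4 = -4.8/4 = -1.2
  s[X_1,X_3] = ((-3.4)·(0) + (-0.4)·(2) + (2.6)·(2) + (0.6)·(-1) + (0.6)·(-3)) / 4 = 2/4 = 0.5
  s[X_2,X_2] = ((2.6)·(2.6) + (-4.4)·(-4.4) + (0.6)·(0.6) + (2.6)·(2.6) + (-1.4)·(-1.4)) / 4 = 35.2/4 = 8.8
  s[X_2,X_3] = ((2.6)·(0) + (-4.4)·(2) + (0.6)·(2) + (2.6)·(-1) + (-1.4)·(-3)) / 4 = -6/4 = -1.5
  s[X_3,X_3] = ((0)·(0) + (2)·(2) + (2)·(2) + (-1)·(-1) + (-3)·(-3)) / 4 = 18/4 = 4.5
  Sample standard deviations s_i = √(s[i,i]):
  s(X_1) = √(4.8) = 2.1909
  s(X_2) = √(8.8) = 2.9665
  s(X_3) = √(4.5) = 2.1213

Step 3 — r_{ij} = s_{ij} / (s_i · s_j):
  r[X_1,X_1] = 1 (diagonal).
  r[X_1,X_2] = -1.2 / (2.1909 · 2.9665) = -1.2 / 6.4992 = -0.1846
  r[X_1,X_3] = 0.5 / (2.1909 · 2.1213) = 0.5 / 4.6476 = 0.1076
  r[X_2,X_2] = 1 (diagonal).
  r[X_2,X_3] = -1.5 / (2.9665 · 2.1213) = -1.5 / 6.2929 = -0.2384
  r[X_3,X_3] = 1 (diagonal).

R is symmetric with unit diagonal. Assembling:

R = [[1, -0.1846, 0.1076],
 [-0.1846, 1, -0.2384],
 [0.1076, -0.2384, 1]]


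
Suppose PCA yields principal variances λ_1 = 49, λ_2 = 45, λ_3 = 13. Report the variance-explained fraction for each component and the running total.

Step 1 — total variance = trace(Sigma) = Σ λ_i = 49 + 45 + 13 = 107.

Step 2 — fraction explained by component i = λ_i / Σ λ:
  PC1: 49/107 = 0.4579
  PC2: 45/107 = 0.4206
  PC3: 13/107 = 0.1215

Step 3 — cumulative fraction after k components = (λ_1 + ... + λ_k) / Σ λ:
  k = 1: 49/107 = 0.4579
  k = 2: (49 + 45)/107 = 94/107 = 0.8785
  k = 3: (49 + 45 + 13)/107 = 107/107 = 1

Summary (fraction, with percent):

explained: PC1 0.4579 (45.79%), PC2 0.4206 (42.06%), PC3 0.1215 (12.15%);  cumulative: 0.4579, 0.8785, 1


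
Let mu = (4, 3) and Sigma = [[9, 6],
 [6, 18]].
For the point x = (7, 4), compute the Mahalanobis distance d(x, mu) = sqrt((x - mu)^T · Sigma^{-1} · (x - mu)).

Step 1 — centre the observation: (x - mu) = (3, 1).

Step 2 — invert Sigma. det(Sigma) = 9·18 - (6)² = 126.
  Sigma^{-1} = (1/det) · [[d, -b], [-b, a]] = [[0.1429, -0.0476],
 [-0.0476, 0.0714]].

Step 3 — form the quadratic (x - mu)^T · Sigma^{-1} · (x - mu):
  Sigma^{-1} · (x - mu) = (0.381, -0.0714).
  (x - mu)^T · [Sigma^{-1} · (x - mu)] = (3)·(0.381) + (1)·(-0.0714) = 1.0714.

Step 4 — take square root: d = √(1.0714) ≈ 1.0351.

d(x, mu) = √(1.0714) ≈ 1.0351


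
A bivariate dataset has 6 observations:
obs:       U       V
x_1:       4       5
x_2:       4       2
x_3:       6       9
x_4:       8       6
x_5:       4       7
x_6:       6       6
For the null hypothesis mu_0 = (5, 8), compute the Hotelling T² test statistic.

Step 1 — sample mean vector:
  mean(U) = (4 + 4 + 6 + 8 + 4 + 6) / 6 = 32/6 = 5.3333
  mean(V) = (5 + 2 + 9 + 6 + 7 + 6) / 6 = 35/6 = 5.8333
  x̄ = (5.3333, 5.8333),  deviation x̄ - mu_0 = (5.3333, 5.8333) - (5, 8) = (0.3333, -2.1667).

Step 2 — sample covariance matrix, S[i,j] = (1/(n-1)) · Σ_k (x_{k,i} - mean_i) · (x_{k,j} - mean_j), divisor n-1 = 5:
  S[U,U] = ((-1.3333)·(-1.3333) + (-1.3333)·(-1.3333) + (0.6667)·(0.6667) + (2.6667)·(2.6667) + (-1.3333)·(-1.3333) + (0.6667)·(0.6667)) / 5 = 13.3333/5 = 2.6667
  S[U,V] = ((-1.3333)·(-0.8333) + (-1.3333)·(-3.8333) + (0.6667)·(3.1667) + (2.6667)·(0.1667) + (-1.3333)·(1.1667) + (0.6667)·(0.1667)) / 5 = 7.3333/5 = 1.4667
  S[V,V] = ((-0.8333)·(-0.8333) + (-3.8333)·(-3.8333) + (3.1667)·(3.1667) + (0.1667)·(0.1667) + (1.1667)·(1.1667) + (0.1667)·(0.1667)) / 5 = 26.8333/5 = 5.3667
  S = [[2.6667, 1.4667],
 [1.4667, 5.3667]].

Step 3 — invert S. det(S) = 2.6667·5.3667 - (1.4667)² = 12.16.
  S^{-1} = (1/det) · [[d, -b], [-b, a]] = [[0.4413, -0.1206],
 [-0.1206, 0.2193]].

Step 4 — quadratic form (x̄ - mu_0)^T · S^{-1} · (x̄ - mu_0):
  S^{-1} · (x̄ - mu_0) = (0.4084, -0.5154),
  (x̄ - mu_0)^T · [...] = (0.3333)·(0.4084) + (-2.1667)·(-0.5154) = 1.2527.

Step 5 — scale by n: T² = 6 · 1.2527 = 7.5164.

T² ≈ 7.5164


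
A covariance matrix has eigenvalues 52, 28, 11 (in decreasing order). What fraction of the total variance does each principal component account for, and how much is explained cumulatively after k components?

Step 1 — total variance = trace(Sigma) = Σ λ_i = 52 + 28 + 11 = 91.

Step 2 — fraction explained by component i = λ_i / Σ λ:
  PC1: 52/91 = 0.5714
  PC2: 28/91 = 0.3077
  PC3: 11/91 = 0.1209

Step 3 — cumulative fraction after k components = (λ_1 + ... + λ_k) / Σ λ:
  k = 1: 52/91 = 0.5714
  k = 2: (52 + 28)/91 = 80/91 = 0.8791
  k = 3: (52 + 28 + 11)/91 = 91/91 = 1

Summary (fraction, with percent):

explained: PC1 0.5714 (57.14%), PC2 0.3077 (30.77%), PC3 0.1209 (12.09%);  cumulative: 0.5714, 0.8791, 1


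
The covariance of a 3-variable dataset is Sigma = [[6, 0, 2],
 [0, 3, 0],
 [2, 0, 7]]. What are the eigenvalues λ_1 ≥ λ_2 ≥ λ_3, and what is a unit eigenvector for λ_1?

Step 1 — characteristic polynomial p(λ) = det(λI - Sigma) = λ³ - tr·λ² + c_1·λ - det, where tr = trace, c_1 = sum of the principal 2×2 minors, det = det(Sigma):
  tr = 6 + 3 + 7 = 16,
  c_1 = (6·3 - (0)²) + (6·7 - (2)²) + (3·7 - (0)²) = 18 + 38 + 21 = 77,
  det = 6·(3·7 - (0)²) - (0)·((0)·7 - (0)·(2)) + (2)·((0)·(0) - 3·(2)) = 6·(21) - (0)·(0) + (2)·(-6) = 114.
  So p(λ) = λ³ - 16λ² + 77λ - 114.
Step 2 — look for an integer root (rational root theorem: any rational root is an integer divisor of 114). Testing λ = 3:
  p(3) = 27 - 144 + 231 - 114 = 0  ✓
  Dividing out (λ - 3): p(λ) = (λ - 3)(λ² - 13λ + 38).
Step 3 — remaining eigenvalues from the quadratic λ² - 13λ + 38 = 0:
  Δ = 13² - 4·38 = 169 - 152 = 17,  λ = (13 ± √17)/2 = (13 ± 4.1231)/2 ≈ 8.5616 or 4.4384.
  Sorted: λ_1 = 8.5616,  λ_2 = 4.4384,  λ_3 = 3  (check: sum = 16 = tr ✓).

Step 4 — unit eigenvector for λ_1 ≈ 8.5616: v spans the null space of (Sigma - λ_1 I), whose rows are
  r_1 = (-2.5616, 0, 2),  r_2 = (0, -5.5616, 0),  r_3 = (2, 0, -1.5616).
  v is orthogonal to every row, so take v ∝ r_1 × r_2 = ((0)·(0) - (2)·(-5.5616), (2)·(0) - (-2.5616)·(0), (-2.5616)·(-5.5616) - (0)·(0)) ≈ (11.1231, 0, 14.2462).
  Let u = (11.1231, 0, 14.2462).
  ||u|| = √((11.1231)² + (0)² + (14.2462)²) = √(326.678) ≈ 18.0742,  v_1 = u/||u|| ≈ (0.6154, 0, 0.7882) (||v_1|| = 1).

λ_1 = 8.5616,  λ_2 = 4.4384,  λ_3 = 3;  v_1 ≈ (0.6154, 0, 0.7882)


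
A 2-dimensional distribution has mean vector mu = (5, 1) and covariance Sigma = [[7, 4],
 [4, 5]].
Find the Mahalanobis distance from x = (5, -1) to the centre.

Step 1 — centre the observation: (x - mu) = (0, -2).

Step 2 — invert Sigma. det(Sigma) = 7·5 - (4)² = 19.
  Sigma^{-1} = (1/det) · [[d, -b], [-b, a]] = [[0.2632, -0.2105],
 [-0.2105, 0.3684]].

Step 3 — form the quadratic (x - mu)^T · Sigma^{-1} · (x - mu):
  Sigma^{-1} · (x - mu) = (0.4211, -0.7368).
  (x - mu)^T · [Sigma^{-1} · (x - mu)] = (0)·(0.4211) + (-2)·(-0.7368) = 1.4737.

Step 4 — take square root: d = √(1.4737) ≈ 1.214.

d(x, mu) = √(1.4737) ≈ 1.214


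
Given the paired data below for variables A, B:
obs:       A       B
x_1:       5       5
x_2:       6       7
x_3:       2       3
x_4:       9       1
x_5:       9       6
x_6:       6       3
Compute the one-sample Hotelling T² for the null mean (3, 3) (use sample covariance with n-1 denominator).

Step 1 — sample mean vector:
  mean(A) = (5 + 6 + 2 + 9 + 9 + 6) / 6 = 37/6 = 6.1667
  mean(B) = (5 + 7 + 3 + 1 + 6 + 3) / 6 = 25/6 = 4.1667
  x̄ = (6.1667, 4.1667),  deviation x̄ - mu_0 = (6.1667, 4.1667) - (3, 3) = (3.1667, 1.1667).

Step 2 — sample covariance matrix, S[i,j] = (1/(n-1)) · Σ_k (x_{k,i} - mean_i) · (x_{k,j} - mean_j), divisor n-1 = 5:
  S[A,A] = ((-1.1667)·(-1.1667) + (-0.1667)·(-0.1667) + (-4.1667)·(-4.1667) + (2.8333)·(2.8333) + (2.8333)·(2.8333) + (-0.1667)·(-0.1667)) / 5 = 34.8333/5 = 6.9667
  S[A,B] = ((-1.1667)·(0.8333) + (-0.1667)·(2.8333) + (-4.1667)·(-1.1667) + (2.8333)·(-3.1667) + (2.8333)·(1.8333) + (-0.1667)·(-1.1667)) / 5 = -0.1667/5 = -0.0333
  S[B,B] = ((0.8333)·(0.8333) + (2.8333)·(2.8333) + (-1.1667)·(-1.1667) + (-3.1667)·(-3.1667) + (1.8333)·(1.8333) + (-1.1667)·(-1.1667)) / 5 = 24.8333/5 = 4.9667
  S = [[6.9667, -0.0333],
 [-0.0333, 4.9667]].

Step 3 — invert S. det(S) = 6.9667·4.9667 - (-0.0333)² = 34.6.
  S^{-1} = (1/det) · [[d, -b], [-b, a]] = [[0.1435, 0.001],
 [0.001, 0.2013]].

Step 4 — quadratic form (x̄ - mu_0)^T · S^{-1} · (x̄ - mu_0):
  S^{-1} · (x̄ - mu_0) = (0.4557, 0.238),
  (x̄ - mu_0)^T · [...] = (3.1667)·(0.4557) + (1.1667)·(0.238) = 1.7206.

Step 5 — scale by n: T² = 6 · 1.7206 = 10.3237.

T² ≈ 10.3237


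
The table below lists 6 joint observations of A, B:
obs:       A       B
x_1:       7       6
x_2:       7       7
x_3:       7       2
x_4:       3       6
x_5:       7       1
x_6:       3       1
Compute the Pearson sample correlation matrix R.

Step 1 — column means:
  mean(A) = (7 + 7 + 7 + 3 + 7 + 3) / 6 = 34/6 = 5.6667
  mean(B) = (6 + 7 + 2 + 6 + 1 + 1) / 6 = 23/6 = 3.8333

Step 2 — sample variances and covariances s[i,j] = (1/(n-1)) · Σ_k (x_{k,i} - mean_i) · (x_{k,j} - mean_j), with n-1 = 5:
  s[A,A] = ((1.3333)·(1.3333) + (1.3333)·(1.3333) + (1.3333)·(1.3333) + (-2.6667)·(-2.6667) + (1.3333)·(1.3333) + (-2.6667)·(-2.6667)) / 5 = 21.3333/5 = 4.2667
  s[A,B] = ((1.3333)·(2.1667) + (1.3333)·(3.1667) + (1.3333)·(-1.8333) + (-2.6667)·(2.1667) + (1.3333)·(-2.8333) + (-2.6667)·(-2.8333)) / 5 = 2.6667/5 = 0.5333
  s[B,B] = ((2.1667)·(2.1667) + (3.1667)·(3.1667) + (-1.8333)·(-1.8333) + (2.1667)·(2.1667) + (-2.8333)·(-2.8333) + (-2.8333)·(-2.8333)) / 5 = 38.8333/5 = 7.7667
  Sample standard deviations s_i = √(s[i,i]):
  s(A) = √(4.2667) = 2.0656
  s(B) = √(7.7667) = 2.7869

Step 3 — r_{ij} = s_{ij} / (s_i · s_j):
  r[A,A] = 1 (diagonal).
  r[A,B] = 0.5333 / (2.0656 · 2.7869) = 0.5333 / 5.7565 = 0.0926
  r[B,B] = 1 (diagonal).

R is symmetric with unit diagonal. Assembling:

R = [[1, 0.0926],
 [0.0926, 1]]


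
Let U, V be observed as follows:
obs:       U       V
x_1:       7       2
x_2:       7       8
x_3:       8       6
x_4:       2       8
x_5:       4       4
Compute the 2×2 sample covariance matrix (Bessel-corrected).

Step 1 — column means:
  mean(U) = (7 + 7 + 8 + 2 + 4) / 5 = 28/5 = 5.6
  mean(V) = (2 + 8 + 6 + 8 + 4) / 5 = 28/5 = 5.6

Step 2 — sample covariance S[i,j] = (1/(n-1)) · Σ_k (x_{k,i} - mean_i) · (x_{k,j} - mean_j), with n-1 = 4.
  S[U,U] = ((1.4)·(1.4) + (1.4)·(1.4) + (2.4)·(2.4) + (-3.6)·(-3.6) + (-1.6)·(-1.6)) / 4 = 25.2/4 = 6.3
  S[U,V] = ((1.4)·(-3.6) + (1.4)·(2.4) + (2.4)·(0.4) + (-3.6)·(2.4) + (-1.6)·(-1.6)) / 4 = -6.8/4 = -1.7
  S[V,V] = ((-3.6)·(-3.6) + (2.4)·(2.4) + (0.4)·(0.4) + (2.4)·(2.4) + (-1.6)·(-1.6)) / 4 = 27.2/4 = 6.8

S is symmetric (S[j,i] = S[i,j]). Assembling:

S = [[6.3, -1.7],
 [-1.7, 6.8]]
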